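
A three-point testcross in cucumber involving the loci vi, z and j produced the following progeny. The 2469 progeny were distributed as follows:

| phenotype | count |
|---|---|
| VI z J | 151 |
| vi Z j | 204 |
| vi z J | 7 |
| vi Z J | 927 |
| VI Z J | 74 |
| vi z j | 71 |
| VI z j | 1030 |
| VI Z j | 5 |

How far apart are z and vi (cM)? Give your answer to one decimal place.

The two most frequent reciprocal classes, vi Z J and VI z j, are the parental types, so the F1 was vi Z J / VI z j.
The two rarest classes, vi z J and VI Z j, are the double crossovers. Comparing them with the parentals, only the z allele has switched, so z is the middle locus and the order is j – z – vi.
Crossovers in the z–vi interval produce the single-crossover classes VI Z J and vi z j (74 + 71 = 145) plus the double crossovers (12).
RF(z–vi) = (145 + 12) / 2469 = 157/2469 = 0.0636 → 6.4 cM.

6.4 cM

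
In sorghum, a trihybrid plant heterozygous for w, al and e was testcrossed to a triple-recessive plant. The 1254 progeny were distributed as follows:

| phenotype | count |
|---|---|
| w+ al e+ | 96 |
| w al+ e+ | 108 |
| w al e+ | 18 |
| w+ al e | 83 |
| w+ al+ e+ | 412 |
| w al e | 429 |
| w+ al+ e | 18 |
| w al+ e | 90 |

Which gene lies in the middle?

e

The two most frequent reciprocal classes, w+ al+ e+ and w al e, are the parental types, so the F1 was w+ al+ e+ / w al e.
The two rarest classes, w+ al+ e and w al e+, are the double crossovers. Comparing them with the parentals, only the e allele has switched, so e is the middle locus and the order is w – e – al.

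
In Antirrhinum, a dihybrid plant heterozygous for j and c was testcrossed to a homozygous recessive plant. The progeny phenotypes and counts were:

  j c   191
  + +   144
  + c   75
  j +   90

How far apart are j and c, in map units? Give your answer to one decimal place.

33.0 map units

The two most frequent classes, + + (144) and j c (191), are the parental types, so the F1 was + + / j c.
The recombinant classes are + c and j +: 75 + 90 = 165.
Recombination frequency = 165/500 = 0.3300 ≈ 33.0%, i.e. 33.0 map units.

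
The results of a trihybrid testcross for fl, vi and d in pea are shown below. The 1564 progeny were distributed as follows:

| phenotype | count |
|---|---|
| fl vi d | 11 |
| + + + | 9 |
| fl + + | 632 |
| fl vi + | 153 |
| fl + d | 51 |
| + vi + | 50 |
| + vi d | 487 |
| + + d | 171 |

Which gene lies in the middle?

The two most frequent reciprocal classes, fl + + and + vi d, are the parental types, so the F1 was fl + + / + vi d.
The two rarest classes, + + + and fl vi d, are the double crossovers. Comparing them with the parentals, only the fl allele has switched, so fl is the middle locus and the order is d – fl – vi.

fl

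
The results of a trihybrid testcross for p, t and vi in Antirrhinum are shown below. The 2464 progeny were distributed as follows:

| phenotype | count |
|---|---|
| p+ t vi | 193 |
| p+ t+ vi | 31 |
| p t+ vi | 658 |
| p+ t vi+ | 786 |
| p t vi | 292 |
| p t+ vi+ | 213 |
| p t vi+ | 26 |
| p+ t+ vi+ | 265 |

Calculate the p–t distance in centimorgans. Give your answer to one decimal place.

The two most frequent reciprocal classes, p+ t vi+ and p t+ vi, are the parental types, so the F1 was p+ t vi+ / p t+ vi.
The two rarest classes, p t vi+ and p+ t+ vi, are the double crossovers. Comparing them with the parentals, only the p allele has switched, so p is the middle locus and the order is t – p – vi.
Crossovers in the t–p interval produce the single-crossover classes p+ t+ vi+ and p t vi (265 + 292 = 557) plus the double crossovers (57).
RF(t–p) = (557 + 57) / 2464 = 614/2464 = 0.2492 → 24.9 centimorgans.

24.9 centimorgans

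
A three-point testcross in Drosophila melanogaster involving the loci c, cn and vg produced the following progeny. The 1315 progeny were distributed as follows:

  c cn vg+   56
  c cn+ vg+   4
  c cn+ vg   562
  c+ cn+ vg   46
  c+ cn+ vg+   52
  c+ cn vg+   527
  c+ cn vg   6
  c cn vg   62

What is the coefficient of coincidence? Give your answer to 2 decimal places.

0.95

The two most frequent reciprocal classes, c+ cn vg+ and c cn+ vg, are the parental types, so the F1 was c+ cn vg+ / c cn+ vg.
The two rarest classes, c+ cn vg and c cn+ vg+, are the double crossovers. Comparing them with the parentals, only the vg allele has switched, so vg is the middle locus and the order is cn – vg – c.
cn–vg: (114 + 10)/1315 = 0.0943; vg–c: (102 + 10)/1315 = 0.0852.
Expected DCO frequency = 0.0943 × 0.0852 ≈ 0.00803; observed = 10/1315 ≈ 0.00760.
Coefficient of coincidence = 0.00760/0.00803 ≈ 0.95.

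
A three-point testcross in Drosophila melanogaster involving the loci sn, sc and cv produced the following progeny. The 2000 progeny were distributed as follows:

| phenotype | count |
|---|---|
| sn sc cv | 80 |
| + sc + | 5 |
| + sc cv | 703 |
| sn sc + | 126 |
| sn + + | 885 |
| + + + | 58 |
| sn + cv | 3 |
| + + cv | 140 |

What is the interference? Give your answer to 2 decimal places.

0.60

The two most frequent reciprocal classes, sn + + and + sc cv, are the parental types, so the F1 was sn + + / + sc cv.
The two rarest classes, sn + cv and + sc +, are the double crossovers. Comparing them with the parentals, only the cv allele has switched, so cv is the middle locus and the order is sn – cv – sc.
sn–cv: (138 + 8)/2000 = 0.0730; cv–sc: (266 + 8)/2000 = 0.1370.
Expected DCO frequency = 0.0730 × 0.1370 ≈ 0.01000; observed = 8/2000 ≈ 0.00400.
Coefficient of coincidence = 0.00400/0.01000 ≈ 0.40; interference = 1 − 0.40 = 0.60.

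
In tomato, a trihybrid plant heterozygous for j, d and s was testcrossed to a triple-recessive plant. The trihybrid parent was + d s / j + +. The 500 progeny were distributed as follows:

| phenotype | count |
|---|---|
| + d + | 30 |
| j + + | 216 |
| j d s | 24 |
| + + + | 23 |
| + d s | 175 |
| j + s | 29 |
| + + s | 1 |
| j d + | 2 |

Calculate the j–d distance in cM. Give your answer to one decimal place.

The two rarest classes, + + s and j d +, are the double crossovers. Comparing them with the parentals, only the d allele has switched, so d is the middle locus and the order is s – d – j.
Crossovers in the d–j interval produce the single-crossover classes j d s and + + + (24 + 23 = 47) plus the double crossovers (3).
RF(d–j) = (47 + 3) / 500 = 50/500 = 0.1000 → 10.0 cM.

10.0 cM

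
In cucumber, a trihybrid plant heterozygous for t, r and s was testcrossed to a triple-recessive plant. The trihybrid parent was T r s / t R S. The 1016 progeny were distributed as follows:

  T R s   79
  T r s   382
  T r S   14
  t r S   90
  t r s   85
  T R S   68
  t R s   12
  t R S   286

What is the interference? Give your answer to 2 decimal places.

0.24

The two rarest classes, T r S and t R s, are the double crossovers. Comparing them with the parentals, only the s allele has switched, so s is the middle locus and the order is r – s – t.
r–s: (169 + 26)/1016 = 0.1919; s–t: (153 + 26)/1016 = 0.1762.
Expected DCO frequency = 0.1919 × 0.1762 ≈ 0.03381; observed = 26/1016 ≈ 0.02559.
Coefficient of coincidence = 0.02559/0.03381 ≈ 0.76; interference = 1 − 0.76 = 0.24.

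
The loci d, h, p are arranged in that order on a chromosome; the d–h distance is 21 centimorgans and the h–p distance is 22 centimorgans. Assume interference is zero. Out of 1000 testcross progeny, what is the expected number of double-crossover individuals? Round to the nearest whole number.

46

Map distances give recombination frequencies of 0.210 and 0.220 for the two intervals.
With no interference, expected double-crossover frequency = 0.210 × 0.220 = 0.04620.
Expected number = 0.04620 × 1000 = 46.20 ≈ 46.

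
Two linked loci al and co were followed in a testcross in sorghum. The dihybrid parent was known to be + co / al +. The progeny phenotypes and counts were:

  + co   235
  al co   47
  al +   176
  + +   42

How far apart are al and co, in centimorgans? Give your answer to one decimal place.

17.8 centimorgans

The recombinant classes are + + and al co: 42 + 47 = 89.
Recombination frequency = 89/500 = 0.1780 ≈ 17.8%, i.e. 17.8 centimorgans.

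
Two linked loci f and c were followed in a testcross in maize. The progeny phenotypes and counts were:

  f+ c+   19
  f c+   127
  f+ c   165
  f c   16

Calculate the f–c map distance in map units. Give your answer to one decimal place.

The two most frequent classes, f+ c (165) and f c+ (127), are the parental types, so the F1 was f+ c / f c+.
The recombinant classes are f+ c+ and f c: 19 + 16 = 35.
Recombination frequency = 35/327 = 0.1070 ≈ 10.7%, i.e. 10.7 map units.

10.7 map units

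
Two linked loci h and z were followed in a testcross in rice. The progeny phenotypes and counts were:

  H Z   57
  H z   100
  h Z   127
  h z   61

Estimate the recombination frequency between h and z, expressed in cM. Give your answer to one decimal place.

The two most frequent classes, H z (100) and h Z (127), are the parental types, so the F1 was H z / h Z.
The recombinant classes are H Z and h z: 57 + 61 = 118.
Recombination frequency = 118/345 = 0.3420 ≈ 34.2%, i.e. 34.2 cM.

34.2 cM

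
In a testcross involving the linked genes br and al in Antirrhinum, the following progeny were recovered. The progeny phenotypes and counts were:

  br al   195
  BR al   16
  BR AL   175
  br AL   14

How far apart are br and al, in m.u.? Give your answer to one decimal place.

7.5 m.u.

The two most frequent classes, BR AL (175) and br al (195), are the parental types, so the F1 was BR AL / br al.
The recombinant classes are BR al and br AL: 16 + 14 = 30.
Recombination frequency = 30/400 = 0.0750 ≈ 7.5%, i.e. 7.5 m.u.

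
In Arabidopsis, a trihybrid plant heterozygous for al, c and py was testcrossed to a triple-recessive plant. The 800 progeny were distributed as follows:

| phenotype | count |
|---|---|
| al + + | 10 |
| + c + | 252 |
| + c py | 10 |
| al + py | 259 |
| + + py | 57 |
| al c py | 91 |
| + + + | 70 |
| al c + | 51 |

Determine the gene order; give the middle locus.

py

The two most frequent reciprocal classes, + c + and al + py, are the parental types, so the F1 was + c + / al + py.
The two rarest classes, + c py and al + +, are the double crossovers. Comparing them with the parentals, only the py allele has switched, so py is the middle locus and the order is al – py – c.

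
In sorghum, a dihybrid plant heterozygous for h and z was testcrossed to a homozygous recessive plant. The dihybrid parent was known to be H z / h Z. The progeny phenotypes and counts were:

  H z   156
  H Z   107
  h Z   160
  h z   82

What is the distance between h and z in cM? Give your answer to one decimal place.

37.4 cM

The recombinant classes are H Z and h z: 107 + 82 = 189.
Recombination frequency = 189/505 = 0.3743 ≈ 37.4%, i.e. 37.4 cM.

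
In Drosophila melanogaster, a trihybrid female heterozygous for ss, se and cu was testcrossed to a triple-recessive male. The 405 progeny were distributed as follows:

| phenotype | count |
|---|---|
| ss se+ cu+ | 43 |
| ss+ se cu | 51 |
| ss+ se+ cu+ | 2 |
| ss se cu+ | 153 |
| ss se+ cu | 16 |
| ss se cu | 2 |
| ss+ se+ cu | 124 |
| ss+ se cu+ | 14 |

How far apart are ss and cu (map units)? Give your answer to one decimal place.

8.4 map units

The two most frequent reciprocal classes, ss+ se+ cu and ss se cu+, are the parental types, so the F1 was ss+ se+ cu / ss se cu+.
The two rarest classes, ss+ se+ cu+ and ss se cu, are the double crossovers. Comparing them with the parentals, only the cu allele has switched, so cu is the middle locus and the order is se – cu – ss.
Crossovers in the cu–ss interval produce the single-crossover classes ss se+ cu and ss+ se cu+ (16 + 14 = 30) plus the double crossovers (4).
RF(cu–ss) = (30 + 4) / 405 = 34/405 = 0.0840 → 8.4 map units.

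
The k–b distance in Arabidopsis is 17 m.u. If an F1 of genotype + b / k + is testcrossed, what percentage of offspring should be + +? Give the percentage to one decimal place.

A map distance of 17 m.u. corresponds to a recombination frequency of 0.170.
The F1 is + b / k +, so + + is a recombinant gamete class with expected frequency r/2 = 0.170/2 = 0.0850.
That is 0.0850 = 8.5% of the progeny.

8.5%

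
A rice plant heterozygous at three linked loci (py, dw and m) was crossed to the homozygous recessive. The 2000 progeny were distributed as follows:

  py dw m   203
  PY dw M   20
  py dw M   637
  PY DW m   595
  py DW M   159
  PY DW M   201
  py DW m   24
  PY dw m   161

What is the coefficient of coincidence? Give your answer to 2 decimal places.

0.54

The two most frequent reciprocal classes, py dw M and PY DW m, are the parental types, so the F1 was py dw M / PY DW m.
The two rarest classes, PY dw M and py DW m, are the double crossovers. Comparing them with the parentals, only the py allele has switched, so py is the middle locus and the order is dw – py – m.
dw–py: (320 + 44)/2000 = 0.1820; py–m: (404 + 44)/2000 = 0.2240.
Expected DCO frequency = 0.1820 × 0.2240 ≈ 0.04077; observed = 44/2000 ≈ 0.02200.
Coefficient of coincidence = 0.02200/0.04077 ≈ 0.54.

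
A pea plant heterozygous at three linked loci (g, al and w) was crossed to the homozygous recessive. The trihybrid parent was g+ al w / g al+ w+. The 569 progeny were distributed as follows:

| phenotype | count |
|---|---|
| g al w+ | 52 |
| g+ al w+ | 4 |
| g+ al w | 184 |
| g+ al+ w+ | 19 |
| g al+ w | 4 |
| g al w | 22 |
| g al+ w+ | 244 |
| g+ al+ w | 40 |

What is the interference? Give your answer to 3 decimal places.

The two rarest classes, g+ al w+ and g al+ w, are the double crossovers. Comparing them with the parentals, only the w allele has switched, so w is the middle locus and the order is al – w – g.
al–w: (92 + 8)/569 = 0.1757; w–g: (41 + 8)/569 = 0.0861.
Expected DCO frequency = 0.1757 × 0.0861 ≈ 0.01513; observed = 8/569 ≈ 0.01406.
Coefficient of coincidence = 0.01406/0.01513 ≈ 0.929; interference = 1 − 0.929 = 0.071.

0.071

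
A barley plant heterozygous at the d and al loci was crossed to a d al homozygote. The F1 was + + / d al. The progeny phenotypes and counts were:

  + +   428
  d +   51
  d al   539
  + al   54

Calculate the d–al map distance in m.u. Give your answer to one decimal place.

The recombinant classes are + al and d +: 54 + 51 = 105.
Recombination frequency = 105/1072 = 0.0979 ≈ 9.8%, i.e. 9.8 m.u.

9.8 m.u.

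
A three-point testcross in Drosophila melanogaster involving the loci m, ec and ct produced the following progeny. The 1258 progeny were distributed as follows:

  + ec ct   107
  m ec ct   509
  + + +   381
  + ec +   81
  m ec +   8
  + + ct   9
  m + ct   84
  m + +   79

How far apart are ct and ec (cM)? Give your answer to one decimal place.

14.5 cM

The two most frequent reciprocal classes, + + + and m ec ct, are the parental types, so the F1 was + + + / m ec ct.
The two rarest classes, + + ct and m ec +, are the double crossovers. Comparing them with the parentals, only the ct allele has switched, so ct is the middle locus and the order is ec – ct – m.
Crossovers in the ec–ct interval produce the single-crossover classes + ec + and m + ct (81 + 84 = 165) plus the double crossovers (17).
RF(ec–ct) = (165 + 17) / 1258 = 182/1258 = 0.1447 → 14.5 cM.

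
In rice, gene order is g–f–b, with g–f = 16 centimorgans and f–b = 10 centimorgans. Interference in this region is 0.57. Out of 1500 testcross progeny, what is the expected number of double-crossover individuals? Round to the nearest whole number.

Map distances give recombination frequencies of 0.160 and 0.100 for the two intervals.
With interference 0.57 (so coincidence = 0.43), expected double-crossover frequency = 0.160 × 0.100 × 0.43 = 0.00688.
Expected number = 0.00688 × 1500 = 10.32 ≈ 10.

10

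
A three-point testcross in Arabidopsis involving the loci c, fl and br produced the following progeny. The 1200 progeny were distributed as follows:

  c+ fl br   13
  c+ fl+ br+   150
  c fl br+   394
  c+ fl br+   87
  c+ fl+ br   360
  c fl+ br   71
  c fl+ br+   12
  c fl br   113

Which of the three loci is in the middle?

The two most frequent reciprocal classes, c+ fl+ br and c fl br+, are the parental types, so the F1 was c+ fl+ br / c fl br+.
The two rarest classes, c+ fl br and c fl+ br+, are the double crossovers. Comparing them with the parentals, only the fl allele has switched, so fl is the middle locus and the order is c – fl – br.

fl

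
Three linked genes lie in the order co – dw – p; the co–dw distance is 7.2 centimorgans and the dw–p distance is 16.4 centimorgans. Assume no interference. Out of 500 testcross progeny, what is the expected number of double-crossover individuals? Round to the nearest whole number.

Map distances give recombination frequencies of 0.072 and 0.164 for the two intervals.
With no interference, expected double-crossover frequency = 0.072 × 0.164 = 0.01181.
Expected number = 0.01181 × 500 = 5.90 ≈ 6.

6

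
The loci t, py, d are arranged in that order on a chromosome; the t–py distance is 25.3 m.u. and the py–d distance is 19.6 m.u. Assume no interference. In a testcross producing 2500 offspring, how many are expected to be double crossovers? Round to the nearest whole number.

Map distances give recombination frequencies of 0.253 and 0.196 for the two intervals.
With no interference, expected double-crossover frequency = 0.253 × 0.196 = 0.04959.
Expected number = 0.04959 × 2500 = 123.97 ≈ 124.

124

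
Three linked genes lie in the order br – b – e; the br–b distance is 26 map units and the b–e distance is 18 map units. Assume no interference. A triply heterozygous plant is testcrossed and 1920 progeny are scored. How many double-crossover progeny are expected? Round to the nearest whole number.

90

Map distances give recombination frequencies of 0.260 and 0.180 for the two intervals.
With no interference, expected double-crossover frequency = 0.260 × 0.180 = 0.04680.
Expected number = 0.04680 × 1920 = 89.86 ≈ 90.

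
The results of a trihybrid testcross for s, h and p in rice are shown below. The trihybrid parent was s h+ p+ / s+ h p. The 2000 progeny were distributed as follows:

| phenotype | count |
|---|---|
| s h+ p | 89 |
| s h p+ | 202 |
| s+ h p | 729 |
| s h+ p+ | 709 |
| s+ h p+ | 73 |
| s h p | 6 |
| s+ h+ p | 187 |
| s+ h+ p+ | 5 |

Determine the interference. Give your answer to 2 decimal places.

The two rarest classes, s+ h+ p+ and s h p, are the double crossovers. Comparing them with the parentals, only the s allele has switched, so s is the middle locus and the order is p – s – h.
p–s: (162 + 11)/2000 = 0.0865; s–h: (389 + 11)/2000 = 0.2000.
Expected DCO frequency = 0.0865 × 0.2000 ≈ 0.01730; observed = 11/2000 ≈ 0.00550.
Coefficient of coincidence = 0.00550/0.01730 ≈ 0.32; interference = 1 − 0.32 = 0.68.

0.68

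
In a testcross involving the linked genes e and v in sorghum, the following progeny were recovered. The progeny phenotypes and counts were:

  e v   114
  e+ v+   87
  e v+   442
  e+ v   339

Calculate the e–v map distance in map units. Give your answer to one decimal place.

20.5 map units

The two most frequent classes, e+ v (339) and e v+ (442), are the parental types, so the F1 was e+ v / e v+.
The recombinant classes are e+ v+ and e v: 87 + 114 = 201.
Recombination frequency = 201/982 = 0.2047 ≈ 20.5%, i.e. 20.5 map units.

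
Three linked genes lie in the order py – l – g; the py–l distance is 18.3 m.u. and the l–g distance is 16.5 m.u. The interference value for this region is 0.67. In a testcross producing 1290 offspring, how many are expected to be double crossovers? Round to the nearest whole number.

Map distances give recombination frequencies of 0.183 and 0.165 for the two intervals.
With interference 0.67 (so coincidence = 0.33), expected double-crossover frequency = 0.183 × 0.165 × 0.33 = 0.00996.
Expected number = 0.00996 × 1290 = 12.85 ≈ 13.

13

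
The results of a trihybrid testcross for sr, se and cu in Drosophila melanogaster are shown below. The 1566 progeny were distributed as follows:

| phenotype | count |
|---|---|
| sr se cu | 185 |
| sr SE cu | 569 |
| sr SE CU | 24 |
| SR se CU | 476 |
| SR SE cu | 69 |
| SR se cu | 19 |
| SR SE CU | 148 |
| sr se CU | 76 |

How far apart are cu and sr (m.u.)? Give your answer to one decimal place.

12.0 m.u.

The two most frequent reciprocal classes, SR se CU and sr SE cu, are the parental types, so the F1 was SR se CU / sr SE cu.
The two rarest classes, SR se cu and sr SE CU, are the double crossovers. Comparing them with the parentals, only the cu allele has switched, so cu is the middle locus and the order is se – cu – sr.
Crossovers in the cu–sr interval produce the single-crossover classes sr se CU and SR SE cu (76 + 69 = 145) plus the double crossovers (43).
RF(cu–sr) = (145 + 43) / 1566 = 188/1566 = 0.1201 → 12.0 m.u.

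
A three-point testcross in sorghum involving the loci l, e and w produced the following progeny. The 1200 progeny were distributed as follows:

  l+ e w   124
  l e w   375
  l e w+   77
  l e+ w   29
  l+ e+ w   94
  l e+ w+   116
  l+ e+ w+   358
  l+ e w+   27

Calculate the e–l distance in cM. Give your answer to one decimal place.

The two most frequent reciprocal classes, l+ e+ w+ and l e w, are the parental types, so the F1 was l+ e+ w+ / l e w.
The two rarest classes, l+ e w+ and l e+ w, are the double crossovers. Comparing them with the parentals, only the e allele has switched, so e is the middle locus and the order is l – e – w.
Crossovers in the l–e interval produce the single-crossover classes l e+ w+ and l+ e w (116 + 124 = 240) plus the double crossovers (56).
RF(l–e) = (240 + 56) / 1200 = 296/1200 = 0.2467 → 24.7 cM.

24.7 cM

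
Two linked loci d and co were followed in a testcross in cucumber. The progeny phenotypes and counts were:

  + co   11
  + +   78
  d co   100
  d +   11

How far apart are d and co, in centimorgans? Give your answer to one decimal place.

The two most frequent classes, + + (78) and d co (100), are the parental types, so the F1 was + + / d co.
The recombinant classes are + co and d +: 11 + 11 = 22.
Recombination frequency = 22/200 = 0.1100 ≈ 11.0%, i.e. 11.0 centimorgans.

11.0 centimorgans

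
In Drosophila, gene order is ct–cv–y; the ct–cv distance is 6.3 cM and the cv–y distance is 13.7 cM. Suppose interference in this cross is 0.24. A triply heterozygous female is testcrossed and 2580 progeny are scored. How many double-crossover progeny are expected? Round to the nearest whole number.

Map distances give recombination frequencies of 0.063 and 0.137 for the two intervals.
With interference 0.24 (so coincidence = 0.76), expected double-crossover frequency = 0.063 × 0.137 × 0.76 = 0.00656.
Expected number = 0.00656 × 2580 = 16.92 ≈ 17.

17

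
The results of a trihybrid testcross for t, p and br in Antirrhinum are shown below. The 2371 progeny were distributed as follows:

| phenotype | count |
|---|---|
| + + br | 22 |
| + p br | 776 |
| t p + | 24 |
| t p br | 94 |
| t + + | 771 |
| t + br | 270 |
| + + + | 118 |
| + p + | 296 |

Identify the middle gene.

The two most frequent reciprocal classes, t + + and + p br, are the parental types, so the F1 was t + + / + p br.
The two rarest classes, t p + and + + br, are the double crossovers. Comparing them with the parentals, only the p allele has switched, so p is the middle locus and the order is br – p – t.

p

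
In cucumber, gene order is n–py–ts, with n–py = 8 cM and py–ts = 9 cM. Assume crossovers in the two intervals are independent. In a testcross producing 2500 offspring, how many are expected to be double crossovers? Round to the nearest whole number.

Map distances give recombination frequencies of 0.080 and 0.090 for the two intervals.
With no interference, expected double-crossover frequency = 0.080 × 0.090 = 0.00720.
Expected number = 0.00720 × 2500 = 18.00 ≈ 18.

18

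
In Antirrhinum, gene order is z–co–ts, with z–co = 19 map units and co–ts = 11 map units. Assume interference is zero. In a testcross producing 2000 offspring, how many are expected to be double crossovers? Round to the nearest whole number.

42

Map distances give recombination frequencies of 0.190 and 0.110 for the two intervals.
With no interference, expected double-crossover frequency = 0.190 × 0.110 = 0.02090.
Expected number = 0.02090 × 2000 = 41.80 ≈ 42.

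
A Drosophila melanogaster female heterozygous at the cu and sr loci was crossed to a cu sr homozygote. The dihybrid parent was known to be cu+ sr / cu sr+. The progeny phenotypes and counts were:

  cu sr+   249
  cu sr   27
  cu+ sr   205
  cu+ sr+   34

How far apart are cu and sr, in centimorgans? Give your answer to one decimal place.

The recombinant classes are cu+ sr+ and cu sr: 34 + 27 = 61.
Recombination frequency = 61/515 = 0.1184 ≈ 11.8%, i.e. 11.8 centimorgans.

11.8 centimorgans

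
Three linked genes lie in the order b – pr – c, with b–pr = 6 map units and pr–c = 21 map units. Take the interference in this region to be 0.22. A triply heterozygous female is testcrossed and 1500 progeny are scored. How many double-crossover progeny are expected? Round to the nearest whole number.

15

Map distances give recombination frequencies of 0.060 and 0.210 for the two intervals.
With interference 0.22 (so coincidence = 0.78), expected double-crossover frequency = 0.060 × 0.210 × 0.78 = 0.00983.
Expected number = 0.00983 × 1500 = 14.74 ≈ 15.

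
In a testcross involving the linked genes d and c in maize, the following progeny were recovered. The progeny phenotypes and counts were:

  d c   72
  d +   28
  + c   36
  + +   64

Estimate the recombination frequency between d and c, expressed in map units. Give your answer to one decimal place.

The two most frequent classes, + + (64) and d c (72), are the parental types, so the F1 was + + / d c.
The recombinant classes are + c and d +: 36 + 28 = 64.
Recombination frequency = 64/200 = 0.3200 ≈ 32.0%, i.e. 32.0 map units.

32.0 map units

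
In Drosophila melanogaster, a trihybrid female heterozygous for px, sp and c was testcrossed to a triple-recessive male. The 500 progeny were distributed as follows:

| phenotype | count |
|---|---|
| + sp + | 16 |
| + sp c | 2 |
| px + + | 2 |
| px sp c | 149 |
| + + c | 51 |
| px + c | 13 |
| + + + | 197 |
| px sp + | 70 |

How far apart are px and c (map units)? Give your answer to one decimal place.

The two most frequent reciprocal classes, px sp c and + + +, are the parental types, so the F1 was px sp c / + + +.
The two rarest classes, + sp c and px + +, are the double crossovers. Comparing them with the parentals, only the px allele has switched, so px is the middle locus and the order is sp – px – c.
Crossovers in the px–c interval produce the single-crossover classes px sp + and + + c (70 + 51 = 121) plus the double crossovers (4).
RF(px–c) = (121 + 4) / 500 = 125/500 = 0.2500 → 25.0 map units.

25.0 map units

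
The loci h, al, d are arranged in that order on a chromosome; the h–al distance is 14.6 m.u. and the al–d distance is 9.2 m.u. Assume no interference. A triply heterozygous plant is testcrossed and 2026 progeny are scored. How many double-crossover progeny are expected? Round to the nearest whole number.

27

Map distances give recombination frequencies of 0.146 and 0.092 for the two intervals.
With no interference, expected double-crossover frequency = 0.146 × 0.092 = 0.01343.
Expected number = 0.01343 × 2026 = 27.21 ≈ 27.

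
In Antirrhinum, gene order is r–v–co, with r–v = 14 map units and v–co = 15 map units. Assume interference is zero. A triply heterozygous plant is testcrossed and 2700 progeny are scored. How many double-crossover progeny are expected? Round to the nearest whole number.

57

Map distances give recombination frequencies of 0.140 and 0.150 for the two intervals.
With no interference, expected double-crossover frequency = 0.140 × 0.150 = 0.02100.
Expected number = 0.02100 × 2700 = 56.70 ≈ 57.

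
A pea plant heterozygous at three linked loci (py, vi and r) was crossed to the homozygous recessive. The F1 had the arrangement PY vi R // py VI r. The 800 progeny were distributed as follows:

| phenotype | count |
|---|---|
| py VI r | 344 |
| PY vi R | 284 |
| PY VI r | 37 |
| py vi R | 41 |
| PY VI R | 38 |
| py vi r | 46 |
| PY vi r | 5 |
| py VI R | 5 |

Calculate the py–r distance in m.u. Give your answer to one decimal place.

11.0 m.u.

The two rarest classes, PY vi r and py VI R, are the double crossovers. Comparing them with the parentals, only the r allele has switched, so r is the middle locus and the order is vi – r – py.
Crossovers in the r–py interval produce the single-crossover classes py vi R and PY VI r (41 + 37 = 78) plus the double crossovers (10).
RF(r–py) = (78 + 10) / 800 = 88/800 = 0.1100 → 11.0 m.u.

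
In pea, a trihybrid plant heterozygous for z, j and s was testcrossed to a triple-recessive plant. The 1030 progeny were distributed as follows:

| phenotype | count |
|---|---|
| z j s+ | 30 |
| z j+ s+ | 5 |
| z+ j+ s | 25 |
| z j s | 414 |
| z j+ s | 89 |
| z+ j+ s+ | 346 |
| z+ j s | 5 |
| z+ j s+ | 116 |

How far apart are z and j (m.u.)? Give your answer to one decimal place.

The two most frequent reciprocal classes, z j s and z+ j+ s+, are the parental types, so the F1 was z j s / z+ j+ s+.
The two rarest classes, z+ j s and z j+ s+, are the double crossovers. Comparing them with the parentals, only the z allele has switched, so z is the middle locus and the order is j – z – s.
Crossovers in the j–z interval produce the single-crossover classes z j+ s and z+ j s+ (89 + 116 = 205) plus the double crossovers (10).
RF(j–z) = (205 + 10) / 1030 = 215/1030 = 0.2087 → 20.9 m.u.

20.9 m.u.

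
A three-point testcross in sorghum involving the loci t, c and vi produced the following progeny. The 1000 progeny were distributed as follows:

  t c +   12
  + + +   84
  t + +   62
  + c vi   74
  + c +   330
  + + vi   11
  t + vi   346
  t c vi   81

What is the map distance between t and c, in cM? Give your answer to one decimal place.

18.8 cM

The two most frequent reciprocal classes, t + vi and + c +, are the parental types, so the F1 was t + vi / + c +.
The two rarest classes, + + vi and t c +, are the double crossovers. Comparing them with the parentals, only the t allele has switched, so t is the middle locus and the order is c – t – vi.
Crossovers in the c–t interval produce the single-crossover classes t c vi and + + + (81 + 84 = 165) plus the double crossovers (23).
RF(c–t) = (165 + 23) / 1000 = 188/1000 = 0.1880 → 18.8 cM.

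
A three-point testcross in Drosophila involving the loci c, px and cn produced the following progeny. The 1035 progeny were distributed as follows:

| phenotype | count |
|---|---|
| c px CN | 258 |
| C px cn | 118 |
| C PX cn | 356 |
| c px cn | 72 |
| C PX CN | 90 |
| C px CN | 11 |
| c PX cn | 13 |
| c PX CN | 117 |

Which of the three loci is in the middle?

The two most frequent reciprocal classes, C PX cn and c px CN, are the parental types, so the F1 was C PX cn / c px CN.
The two rarest classes, c PX cn and C px CN, are the double crossovers. Comparing them with the parentals, only the c allele has switched, so c is the middle locus and the order is px – c – cn.

c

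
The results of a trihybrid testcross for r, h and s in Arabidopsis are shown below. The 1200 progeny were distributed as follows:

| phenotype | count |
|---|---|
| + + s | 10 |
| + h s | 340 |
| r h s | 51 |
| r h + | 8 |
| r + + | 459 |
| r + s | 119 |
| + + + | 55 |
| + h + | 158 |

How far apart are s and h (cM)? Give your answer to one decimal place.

24.6 cM

The two most frequent reciprocal classes, r + + and + h s, are the parental types, so the F1 was r + + / + h s.
The two rarest classes, r h + and + + s, are the double crossovers. Comparing them with the parentals, only the h allele has switched, so h is the middle locus and the order is r – h – s.
Crossovers in the h–s interval produce the single-crossover classes r + s and + h + (119 + 158 = 277) plus the double crossovers (18).
RF(h–s) = (277 + 18) / 1200 = 295/1200 = 0.2458 → 24.6 cM.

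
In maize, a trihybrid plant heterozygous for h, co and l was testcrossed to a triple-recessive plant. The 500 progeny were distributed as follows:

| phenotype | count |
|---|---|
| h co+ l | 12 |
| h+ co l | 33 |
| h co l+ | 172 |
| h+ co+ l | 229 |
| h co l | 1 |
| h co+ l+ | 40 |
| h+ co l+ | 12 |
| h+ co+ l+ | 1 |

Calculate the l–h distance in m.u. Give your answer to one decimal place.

The two most frequent reciprocal classes, h+ co+ l and h co l+, are the parental types, so the F1 was h+ co+ l / h co l+.
The two rarest classes, h+ co+ l+ and h co l, are the double crossovers. Comparing them with the parentals, only the l allele has switched, so l is the middle locus and the order is h – l – co.
Crossovers in the h–l interval produce the single-crossover classes h co+ l and h+ co l+ (12 + 12 = 24) plus the double crossovers (2).
RF(h–l) = (24 + 2) / 500 = 26/500 = 0.0520 → 5.2 m.u.

5.2 m.u.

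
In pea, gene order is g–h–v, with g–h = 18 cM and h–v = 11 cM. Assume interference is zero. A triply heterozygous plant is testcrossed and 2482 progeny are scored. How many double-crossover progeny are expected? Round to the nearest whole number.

Map distances give recombination frequencies of 0.180 and 0.110 for the two intervals.
With no interference, expected double-crossover frequency = 0.180 × 0.110 = 0.01980.
Expected number = 0.01980 × 2482 = 49.14 ≈ 49.

49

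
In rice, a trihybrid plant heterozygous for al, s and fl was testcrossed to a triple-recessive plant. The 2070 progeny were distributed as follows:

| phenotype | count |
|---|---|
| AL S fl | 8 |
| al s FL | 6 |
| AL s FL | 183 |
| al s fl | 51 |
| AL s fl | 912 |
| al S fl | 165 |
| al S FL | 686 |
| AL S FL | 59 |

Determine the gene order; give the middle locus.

The two most frequent reciprocal classes, AL s fl and al S FL, are the parental types, so the F1 was AL s fl / al S FL.
The two rarest classes, AL S fl and al s FL, are the double crossovers. Comparing them with the parentals, only the s allele has switched, so s is the middle locus and the order is fl – s – al.

s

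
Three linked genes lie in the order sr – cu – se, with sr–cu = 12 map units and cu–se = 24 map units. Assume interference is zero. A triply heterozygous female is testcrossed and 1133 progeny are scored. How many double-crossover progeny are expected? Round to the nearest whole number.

33

Map distances give recombination frequencies of 0.120 and 0.240 for the two intervals.
With no interference, expected double-crossover frequency = 0.120 × 0.240 = 0.02880.
Expected number = 0.02880 × 1133 = 32.63 ≈ 33.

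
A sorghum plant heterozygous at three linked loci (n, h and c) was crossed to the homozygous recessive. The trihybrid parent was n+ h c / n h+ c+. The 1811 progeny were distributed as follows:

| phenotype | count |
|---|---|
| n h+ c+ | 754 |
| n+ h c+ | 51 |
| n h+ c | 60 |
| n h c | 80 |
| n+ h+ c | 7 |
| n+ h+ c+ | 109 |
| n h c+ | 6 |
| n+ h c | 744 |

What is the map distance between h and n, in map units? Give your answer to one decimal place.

The two rarest classes, n+ h+ c and n h c+, are the double crossovers. Comparing them with the parentals, only the h allele has switched, so h is the middle locus and the order is c – h – n.
Crossovers in the h–n interval produce the single-crossover classes n h c and n+ h+ c+ (80 + 109 = 189) plus the double crossovers (13).
RF(h–n) = (189 + 13) / 1811 = 202/1811 = 0.1115 → 11.2 map units.

11.2 map units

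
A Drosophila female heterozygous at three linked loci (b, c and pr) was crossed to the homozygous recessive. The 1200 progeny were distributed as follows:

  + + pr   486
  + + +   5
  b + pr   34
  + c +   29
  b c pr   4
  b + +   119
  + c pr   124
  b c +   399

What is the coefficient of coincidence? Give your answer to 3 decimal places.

The two most frequent reciprocal classes, b c + and + + pr, are the parental types, so the F1 was b c + / + + pr.
The two rarest classes, b c pr and + + +, are the double crossovers. Comparing them with the parentals, only the pr allele has switched, so pr is the middle locus and the order is c – pr – b.
c–pr: (243 + 9)/1200 = 0.2100; pr–b: (63 + 9)/1200 = 0.0600.
Expected DCO frequency = 0.2100 × 0.0600 ≈ 0.01260; observed = 9/1200 ≈ 0.00750.
Coefficient of coincidence = 0.00750/0.01260 ≈ 0.595.

0.595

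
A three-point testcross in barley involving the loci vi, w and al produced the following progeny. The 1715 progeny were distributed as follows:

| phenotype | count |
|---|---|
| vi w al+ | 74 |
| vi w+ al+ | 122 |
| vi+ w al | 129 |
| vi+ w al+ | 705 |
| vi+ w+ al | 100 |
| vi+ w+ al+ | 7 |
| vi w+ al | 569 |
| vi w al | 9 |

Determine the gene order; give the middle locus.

w

The two most frequent reciprocal classes, vi+ w al+ and vi w+ al, are the parental types, so the F1 was vi+ w al+ / vi w+ al.
The two rarest classes, vi+ w+ al+ and vi w al, are the double crossovers. Comparing them with the parentals, only the w allele has switched, so w is the middle locus and the order is vi – w – al.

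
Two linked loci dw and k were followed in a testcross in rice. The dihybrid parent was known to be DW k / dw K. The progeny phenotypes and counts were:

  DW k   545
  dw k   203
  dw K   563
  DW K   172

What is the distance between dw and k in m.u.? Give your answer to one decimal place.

25.3 m.u.

The recombinant classes are DW K and dw k: 172 + 203 = 375.
Recombination frequency = 375/1483 = 0.2529 ≈ 25.3%, i.e. 25.3 m.u.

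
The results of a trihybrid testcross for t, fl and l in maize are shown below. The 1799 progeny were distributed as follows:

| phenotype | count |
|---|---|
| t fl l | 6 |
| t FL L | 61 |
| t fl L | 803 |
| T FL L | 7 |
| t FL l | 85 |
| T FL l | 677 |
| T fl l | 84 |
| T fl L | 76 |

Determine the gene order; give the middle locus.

The two most frequent reciprocal classes, t fl L and T FL l, are the parental types, so the F1 was t fl L / T FL l.
The two rarest classes, t fl l and T FL L, are the double crossovers. Comparing them with the parentals, only the l allele has switched, so l is the middle locus and the order is fl – l – t.

l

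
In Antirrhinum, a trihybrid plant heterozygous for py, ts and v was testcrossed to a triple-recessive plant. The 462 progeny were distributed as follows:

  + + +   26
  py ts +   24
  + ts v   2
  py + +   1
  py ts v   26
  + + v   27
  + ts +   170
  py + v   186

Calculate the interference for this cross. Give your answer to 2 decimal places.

The two most frequent reciprocal classes, py + v and + ts +, are the parental types, so the F1 was py + v / + ts +.
The two rarest classes, py + + and + ts v, are the double crossovers. Comparing them with the parentals, only the v allele has switched, so v is the middle locus and the order is ts – v – py.
ts–v: (52 + 3)/462 = 0.1190; v–py: (51 + 3)/462 = 0.1169.
Expected DCO frequency = 0.1190 × 0.1169 ≈ 0.01391; observed = 3/462 ≈ 0.00649.
Coefficient of coincidence = 0.00649/0.01391 ≈ 0.47; interference = 1 − 0.47 = 0.53.

0.53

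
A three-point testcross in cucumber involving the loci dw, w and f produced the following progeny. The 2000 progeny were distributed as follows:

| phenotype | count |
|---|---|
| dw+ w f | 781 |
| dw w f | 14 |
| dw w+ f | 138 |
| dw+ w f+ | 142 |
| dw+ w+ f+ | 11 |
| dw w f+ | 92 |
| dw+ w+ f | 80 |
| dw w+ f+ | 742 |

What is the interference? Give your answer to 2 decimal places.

The two most frequent reciprocal classes, dw w+ f+ and dw+ w f, are the parental types, so the F1 was dw w+ f+ / dw+ w f.
The two rarest classes, dw+ w+ f+ and dw w f, are the double crossovers. Comparing them with the parentals, only the dw allele has switched, so dw is the middle locus and the order is f – dw – w.
f–dw: (280 + 25)/2000 = 0.1525; dw–w: (172 + 25)/2000 = 0.0985.
Expected DCO frequency = 0.1525 × 0.0985 ≈ 0.01502; observed = 25/2000 ≈ 0.01250.
Coefficient of coincidence = 0.01250/0.01502 ≈ 0.83; interference = 1 − 0.83 = 0.17.

0.17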